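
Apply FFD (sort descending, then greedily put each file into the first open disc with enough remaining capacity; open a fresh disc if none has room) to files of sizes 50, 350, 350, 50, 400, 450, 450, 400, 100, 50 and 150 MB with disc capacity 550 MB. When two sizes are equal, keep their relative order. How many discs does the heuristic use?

Sorted descending: 450, 450, 400, 400, 350, 350, 150, 100, 50, 50, 50.
  450 → disc 1 (new)  [load 450/550]
  450 → disc 2 (new)  [load 450/550]
  400 → disc 3 (new)  [load 400/550]
  400 → disc 4 (new)  [load 400/550]
  350 → disc 5 (new)  [load 350/550]
  350 → disc 6 (new)  [load 350/550]
  150 → disc 3  [load 550/550]
  100 → disc 1  [load 550/550]
  50 → disc 2  [load 500/550]
  50 → disc 2  [load 550/550]
  50 → disc 4  [load 450/550]
6 discs opened.

6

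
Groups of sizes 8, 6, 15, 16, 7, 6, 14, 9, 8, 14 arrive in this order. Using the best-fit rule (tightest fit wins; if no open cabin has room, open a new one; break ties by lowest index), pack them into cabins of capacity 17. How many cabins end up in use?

  8 → cabin 1 (new)  [load 8/17]
  6 → cabin 1  [load 14/17]
  15 → cabin 2 (new)  [load 15/17]
  16 → cabin 3 (new)  [load 16/17]
  7 → cabin 4 (new)  [load 7/17]
  6 → cabin 4  [load 13/17]
  14 → cabin 5 (new)  [load 14/17]
  9 → cabin 6 (new)  [load 9/17]
  8 → cabin 6  [load 17/17]
  14 → cabin 7 (new)  [load 14/17]
7 cabins opened.

7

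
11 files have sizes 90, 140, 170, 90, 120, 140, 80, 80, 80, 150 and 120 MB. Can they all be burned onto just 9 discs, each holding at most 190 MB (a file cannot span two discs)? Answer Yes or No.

A valid assignment using 9 discs:
  disc 1: 170 = 170
  disc 2: 150 = 150
  disc 3: 140 = 140
  disc 4: 140 = 140
  disc 5: 120 = 120
  disc 6: 120 = 120
  disc 7: 90 + 90 = 180
  disc 8: 80 + 80 = 160
  disc 9: 80 = 80
Every load is within 190 MB, so 9 discs suffice.

Yes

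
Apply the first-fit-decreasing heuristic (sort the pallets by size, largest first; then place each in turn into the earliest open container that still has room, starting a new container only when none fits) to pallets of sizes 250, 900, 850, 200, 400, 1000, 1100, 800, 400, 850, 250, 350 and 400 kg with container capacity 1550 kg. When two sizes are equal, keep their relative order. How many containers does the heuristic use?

6

Sorted descending: 1100, 1000, 900, 850, 850, 800, 400, 400, 400, 350, 250, 250, 200.
  1100 → container 1 (new)  [load 1100/1550]
  1000 → container 2 (new)  [load 1000/1550]
  900 → container 3 (new)  [load 900/1550]
  850 → container 4 (new)  [load 850/1550]
  850 → container 5 (new)  [load 850/1550]
  800 → container 6 (new)  [load 800/1550]
  400 → container 1  [load 1500/1550]
  400 → container 2  [load 1400/1550]
  400 → container 3  [load 1300/1550]
  350 → container 4  [load 1200/1550]
  250 → container 3  [load 1550/1550]
  250 → container 4  [load 1450/1550]
  200 → container 5  [load 1050/1550]
6 containers opened.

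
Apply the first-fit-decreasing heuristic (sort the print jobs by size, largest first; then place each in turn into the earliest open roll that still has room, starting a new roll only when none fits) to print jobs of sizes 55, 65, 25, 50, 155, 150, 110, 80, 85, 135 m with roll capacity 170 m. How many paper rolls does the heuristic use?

6

Sorted descending: 155, 150, 135, 110, 85, 80, 65, 55, 50, 25.
  155 → roll 1 (new)  [load 155/170]
  150 → roll 2 (new)  [load 150/170]
  135 → roll 3 (new)  [load 135/170]
  110 → roll 4 (new)  [load 110/170]
  85 → roll 5 (new)  [load 85/170]
  80 → roll 5  [load 165/170]
  65 → roll 6 (new)  [load 65/170]
  55 → roll 4  [load 165/170]
  50 → roll 6  [load 115/170]
  25 → roll 3  [load 160/170]
6 paper rolls opened.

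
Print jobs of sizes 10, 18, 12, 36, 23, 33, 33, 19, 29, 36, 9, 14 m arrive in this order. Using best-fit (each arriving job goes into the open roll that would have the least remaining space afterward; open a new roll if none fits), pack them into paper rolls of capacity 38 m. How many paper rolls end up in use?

  10 → roll 1 (new)  [load 10/38]
  18 → roll 1  [load 28/38]
  12 → roll 2 (new)  [load 12/38]
  36 → roll 3 (new)  [load 36/38]
  23 → roll 2  [load 35/38]
  33 → roll 4 (new)  [load 33/38]
  33 → roll 5 (new)  [load 33/38]
  19 → roll 6 (new)  [load 19/38]
  29 → roll 7 (new)  [load 29/38]
  36 → roll 8 (new)  [load 36/38]
  9 → roll 7  [load 38/38]
  14 → roll 6  [load 33/38]
8 paper rolls opened.

8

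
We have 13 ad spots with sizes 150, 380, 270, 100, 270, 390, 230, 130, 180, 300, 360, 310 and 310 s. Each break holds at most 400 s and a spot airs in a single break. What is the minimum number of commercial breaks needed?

Total = 390 + 380 + 360 + 310 + 310 + 300 + 270 + 270 + 230 + 180 + 150 + 130 + 100 = 3380 s.
Lower bound: ⌈3380/400⌉ = 9 commercial breaks.
A packing using 10 commercial breaks:
  break 1: 390 = 390
  break 2: 380 = 380
  break 3: 360 = 360
  break 4: 310 = 310
  break 5: 310 = 310
  break 6: 300 + 100 = 400
  break 7: 270 + 130 = 400
  break 8: 270 = 270
  break 9: 230 + 150 = 380
  break 10: 180 = 180
No arrangement into 9 commercial breaks stays within capacity, so 10 is optimal.

10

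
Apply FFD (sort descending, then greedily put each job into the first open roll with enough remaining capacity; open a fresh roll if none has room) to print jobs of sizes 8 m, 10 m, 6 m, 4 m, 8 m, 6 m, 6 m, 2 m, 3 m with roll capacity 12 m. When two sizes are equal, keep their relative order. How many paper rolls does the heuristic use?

Sorted descending: 10, 8, 8, 6, 6, 6, 4, 3, 2.
  10 → roll 1 (new)  [load 10/12]
  8 → roll 2 (new)  [load 8/12]
  8 → roll 3 (new)  [load 8/12]
  6 → roll 4 (new)  [load 6/12]
  6 → roll 4  [load 12/12]
  6 → roll 5 (new)  [load 6/12]
  4 → roll 2  [load 12/12]
  3 → roll 3  [load 11/12]
  2 → roll 1  [load 12/12]
5 paper rolls opened.

5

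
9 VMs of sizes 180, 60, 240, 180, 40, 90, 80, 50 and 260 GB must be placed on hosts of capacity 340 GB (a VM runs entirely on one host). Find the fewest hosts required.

4

Total = 260 + 240 + 180 + 180 + 90 + 80 + 60 + 50 + 40 = 1180 GB.
Lower bound: ⌈1180/340⌉ = 4 hosts.
A packing using 4 hosts:
  host 1: 260 + 80 = 340
  host 2: 240 + 90 = 330
  host 3: 180 + 60 + 50 + 40 = 330
  host 4: 180 = 180
This matches the lower bound, so 4 is optimal.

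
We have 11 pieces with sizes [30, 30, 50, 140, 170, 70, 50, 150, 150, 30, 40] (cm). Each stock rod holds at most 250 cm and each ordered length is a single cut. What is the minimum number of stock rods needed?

4

Total = 170 + 150 + 150 + 140 + 70 + 50 + 50 + 40 + 30 + 30 + 30 = 910 cm.
Lower bound: ⌈910/250⌉ = 4 stock rods.
A packing using 4 stock rods:
  stock rod 1: 170 + 70 = 240
  stock rod 2: 150 + 50 + 50 = 250
  stock rod 3: 150 + 40 + 30 + 30 = 250
  stock rod 4: 140 + 30 = 170
This matches the lower bound, so 4 is optimal.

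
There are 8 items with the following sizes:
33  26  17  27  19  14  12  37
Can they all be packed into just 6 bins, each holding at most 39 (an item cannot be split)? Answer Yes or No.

A valid assignment using 6 bins:
  bin 1: 37 = 37
  bin 2: 33 = 33
  bin 3: 27 + 12 = 39
  bin 4: 26 = 26
  bin 5: 19 + 17 = 36
  bin 6: 14 = 14
Every load is within 39, so 6 bins suffice.

Yes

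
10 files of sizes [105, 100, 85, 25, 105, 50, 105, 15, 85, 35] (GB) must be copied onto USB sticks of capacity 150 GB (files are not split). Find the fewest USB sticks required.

Total = 105 + 105 + 105 + 100 + 85 + 85 + 50 + 35 + 25 + 15 = 710 GB.
Lower bound: ⌈710/150⌉ = 5 USB sticks.
Also, 6 files each exceed 75 GB, and no two of those can share a USB stick, so at least 6 USB sticks are needed.
A packing using 6 USB sticks:
  USB stick 1: 105 + 35 = 140
  USB stick 2: 105 + 25 + 15 = 145
  USB stick 3: 105 = 105
  USB stick 4: 100 + 50 = 150
  USB stick 5: 85 = 85
  USB stick 6: 85 = 85
This matches the lower bound, so 6 is optimal.

6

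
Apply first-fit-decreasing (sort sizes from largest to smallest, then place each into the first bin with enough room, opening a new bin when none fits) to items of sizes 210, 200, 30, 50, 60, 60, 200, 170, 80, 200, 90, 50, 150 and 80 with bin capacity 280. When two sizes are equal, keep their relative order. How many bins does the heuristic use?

6

Sorted descending: 210, 200, 200, 200, 170, 150, 90, 80, 80, 60, 60, 50, 50, 30.
  210 → bin 1 (new)  [load 210/280]
  200 → bin 2 (new)  [load 200/280]
  200 → bin 3 (new)  [load 200/280]
  200 → bin 4 (new)  [load 200/280]
  170 → bin 5 (new)  [load 170/280]
  150 → bin 6 (new)  [load 150/280]
  90 → bin 5  [load 260/280]
  80 → bin 2  [load 280/280]
  80 → bin 3  [load 280/280]
  60 → bin 1  [load 270/280]
  60 → bin 4  [load 260/280]
  50 → bin 6  [load 200/280]
  50 → bin 6  [load 250/280]
  30 → bin 6  [load 280/280]
6 bins opened.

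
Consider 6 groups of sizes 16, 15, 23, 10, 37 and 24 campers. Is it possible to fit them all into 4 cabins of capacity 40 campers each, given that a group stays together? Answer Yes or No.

A valid assignment using 4 cabins:
  cabin 1: 37 = 37
  cabin 2: 24 + 16 = 40
  cabin 3: 23 + 15 = 38
  cabin 4: 10 = 10
Every load is within 40 campers, so 4 cabins suffice.

Yes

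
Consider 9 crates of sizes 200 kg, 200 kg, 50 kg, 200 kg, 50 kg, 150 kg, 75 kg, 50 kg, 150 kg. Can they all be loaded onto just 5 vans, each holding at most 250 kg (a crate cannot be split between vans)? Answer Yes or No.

Yes

A valid assignment using 5 vans:
  van 1: 200 + 50 = 250
  van 2: 200 + 50 = 250
  van 3: 200 + 50 = 250
  van 4: 150 + 75 = 225
  van 5: 150 = 150
Every load is within 250 kg, so 5 vans suffice.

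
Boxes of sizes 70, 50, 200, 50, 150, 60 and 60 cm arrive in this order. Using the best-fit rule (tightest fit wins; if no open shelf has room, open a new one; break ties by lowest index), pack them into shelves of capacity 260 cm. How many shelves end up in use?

3

  70 → shelf 1 (new)  [load 70/260]
  50 → shelf 1  [load 120/260]
  200 → shelf 2 (new)  [load 200/260]
  50 → shelf 2  [load 250/260]
  150 → shelf 3 (new)  [load 150/260]
  60 → shelf 3  [load 210/260]
  60 → shelf 1  [load 180/260]
3 shelves opened.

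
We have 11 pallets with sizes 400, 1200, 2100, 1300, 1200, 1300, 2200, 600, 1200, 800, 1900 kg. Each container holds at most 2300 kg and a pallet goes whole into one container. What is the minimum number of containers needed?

Total = 2200 + 2100 + 1900 + 1300 + 1300 + 1200 + 1200 + 1200 + 800 + 600 + 400 = 14200 kg.
Lower bound: ⌈14200/2300⌉ = 7 containers.
Also, 8 pallets each exceed 1150 kg, and no two of those can share a container, so at least 8 containers are needed.
A packing using 8 containers:
  container 1: 2200 = 2200
  container 2: 2100 = 2100
  container 3: 1900 + 400 = 2300
  container 4: 1300 + 800 = 2100
  container 5: 1300 + 600 = 1900
  container 6: 1200 = 1200
  container 7: 1200 = 1200
  container 8: 1200 = 1200
This matches the lower bound, so 8 is optimal.

8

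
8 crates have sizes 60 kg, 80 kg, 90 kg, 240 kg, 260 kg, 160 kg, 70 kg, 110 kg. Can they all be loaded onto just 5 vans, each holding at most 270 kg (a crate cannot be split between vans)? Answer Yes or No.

A valid assignment using 5 vans:
  van 1: 260 = 260
  van 2: 240 = 240
  van 3: 160 + 110 = 270
  van 4: 90 + 80 + 70 = 240
  van 5: 60 = 60
Every load is within 270 kg, so 5 vans suffice.

Yes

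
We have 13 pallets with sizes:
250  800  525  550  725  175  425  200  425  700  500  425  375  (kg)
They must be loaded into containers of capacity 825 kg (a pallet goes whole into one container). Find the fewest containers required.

Total = 800 + 725 + 700 + 550 + 525 + 500 + 425 + 425 + 425 + 375 + 250 + 200 + 175 = 6075 kg.
Lower bound: ⌈6075/825⌉ = 8 containers.
Also, 9 pallets each exceed 825/2 kg, and no two of those can share a container, so at least 9 containers are needed.
A packing using 9 containers:
  container 1: 800 = 800
  container 2: 725 = 725
  container 3: 700 = 700
  container 4: 550 + 250 = 800
  container 5: 525 + 200 = 725
  container 6: 500 + 175 = 675
  container 7: 425 + 375 = 800
  container 8: 425 = 425
  container 9: 425 = 425
This matches the lower bound, so 9 is optimal.

9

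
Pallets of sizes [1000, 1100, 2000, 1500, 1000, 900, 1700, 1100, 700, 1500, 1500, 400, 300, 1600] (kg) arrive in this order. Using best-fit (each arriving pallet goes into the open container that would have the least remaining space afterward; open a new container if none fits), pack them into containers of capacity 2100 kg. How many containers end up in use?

9

  1000 → container 1 (new)  [load 1000/2100]
  1100 → container 1  [load 2100/2100]
  2000 → container 2 (new)  [load 2000/2100]
  1500 → container 3 (new)  [load 1500/2100]
  1000 → container 4 (new)  [load 1000/2100]
  900 → container 4  [load 1900/2100]
  1700 → container 5 (new)  [load 1700/2100]
  1100 → container 6 (new)  [load 1100/2100]
  700 → container 6  [load 1800/2100]
  1500 → container 7 (new)  [load 1500/2100]
  1500 → container 8 (new)  [load 1500/2100]
  400 → container 5  [load 2100/2100]
  300 → container 6  [load 2100/2100]
  1600 → container 9 (new)  [load 1600/2100]
9 containers opened.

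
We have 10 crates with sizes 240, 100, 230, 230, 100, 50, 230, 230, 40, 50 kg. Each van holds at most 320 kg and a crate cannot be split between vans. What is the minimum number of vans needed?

6

Total = 240 + 230 + 230 + 230 + 230 + 100 + 100 + 50 + 50 + 40 = 1500 kg.
Lower bound: ⌈1500/320⌉ = 5 vans.
A packing using 6 vans:
  van 1: 240 + 50 = 290
  van 2: 230 + 50 + 40 = 320
  van 3: 230 = 230
  van 4: 230 = 230
  van 5: 230 = 230
  van 6: 100 + 100 = 200
No arrangement into 5 vans stays within capacity, so 6 is optimal.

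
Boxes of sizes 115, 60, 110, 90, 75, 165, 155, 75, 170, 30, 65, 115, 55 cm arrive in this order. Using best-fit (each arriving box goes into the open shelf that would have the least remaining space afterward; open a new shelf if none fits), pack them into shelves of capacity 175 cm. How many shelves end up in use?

  115 → shelf 1 (new)  [load 115/175]
  60 → shelf 1  [load 175/175]
  110 → shelf 2 (new)  [load 110/175]
  90 → shelf 3 (new)  [load 90/175]
  75 → shelf 3  [load 165/175]
  165 → shelf 4 (new)  [load 165/175]
  155 → shelf 5 (new)  [load 155/175]
  75 → shelf 6 (new)  [load 75/175]
  170 → shelf 7 (new)  [load 170/175]
  30 → shelf 2  [load 140/175]
  65 → shelf 6  [load 140/175]
  115 → shelf 8 (new)  [load 115/175]
  55 → shelf 8  [load 170/175]
8 shelves opened.

8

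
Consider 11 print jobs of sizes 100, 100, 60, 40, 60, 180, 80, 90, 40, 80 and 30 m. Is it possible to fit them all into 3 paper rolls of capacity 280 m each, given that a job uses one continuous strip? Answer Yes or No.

Total = 860 m; ⌈860/280⌉ = 4.
At least 4 paper rolls are required, but only 3 are allowed.

No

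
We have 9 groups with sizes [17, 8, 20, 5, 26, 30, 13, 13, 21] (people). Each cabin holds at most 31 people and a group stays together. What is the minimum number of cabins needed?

6

Total = 30 + 26 + 21 + 20 + 17 + 13 + 13 + 8 + 5 = 153 people.
Lower bound: ⌈153/31⌉ = 5 cabins.
A packing using 6 cabins:
  cabin 1: 30 = 30
  cabin 2: 26 + 5 = 31
  cabin 3: 21 + 8 = 29
  cabin 4: 20 = 20
  cabin 5: 17 + 13 = 30
  cabin 6: 13 = 13
No arrangement into 5 cabins stays within capacity, so 6 is optimal.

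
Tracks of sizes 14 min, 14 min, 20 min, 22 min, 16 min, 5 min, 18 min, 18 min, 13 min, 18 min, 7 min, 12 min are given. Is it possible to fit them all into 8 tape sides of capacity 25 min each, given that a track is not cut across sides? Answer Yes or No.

No

Total = 177 min; ⌈177/25⌉ = 8.
9 tracks each exceed half the capacity and cannot share a side, forcing at least 9 tape sides.
At least 9 tape sides are required, but only 8 are allowed.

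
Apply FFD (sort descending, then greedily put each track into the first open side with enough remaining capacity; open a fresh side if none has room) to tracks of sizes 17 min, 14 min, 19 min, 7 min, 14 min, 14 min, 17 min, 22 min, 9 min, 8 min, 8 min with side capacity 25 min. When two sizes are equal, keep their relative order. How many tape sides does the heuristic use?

7

Sorted descending: 22, 19, 17, 17, 14, 14, 14, 9, 8, 8, 7.
  22 → side 1 (new)  [load 22/25]
  19 → side 2 (new)  [load 19/25]
  17 → side 3 (new)  [load 17/25]
  17 → side 4 (new)  [load 17/25]
  14 → side 5 (new)  [load 14/25]
  14 → side 6 (new)  [load 14/25]
  14 → side 7 (new)  [load 14/25]
  9 → side 5  [load 23/25]
  8 → side 3  [load 25/25]
  8 → side 4  [load 25/25]
  7 → side 6  [load 21/25]
7 tape sides opened.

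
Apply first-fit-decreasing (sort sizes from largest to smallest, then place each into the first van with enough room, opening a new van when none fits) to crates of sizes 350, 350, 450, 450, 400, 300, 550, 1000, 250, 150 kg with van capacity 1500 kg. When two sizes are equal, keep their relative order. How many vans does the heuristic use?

3

Sorted descending: 1000, 550, 450, 450, 400, 350, 350, 300, 250, 150.
  1000 → van 1 (new)  [load 1000/1500]
  550 → van 2 (new)  [load 550/1500]
  450 → van 1  [load 1450/1500]
  450 → van 2  [load 1000/1500]
  400 → van 2  [load 1400/1500]
  350 → van 3 (new)  [load 350/1500]
  350 → van 3  [load 700/1500]
  300 → van 3  [load 1000/1500]
  250 → van 3  [load 1250/1500]
  150 → van 3  [load 1400/1500]
3 vans opened.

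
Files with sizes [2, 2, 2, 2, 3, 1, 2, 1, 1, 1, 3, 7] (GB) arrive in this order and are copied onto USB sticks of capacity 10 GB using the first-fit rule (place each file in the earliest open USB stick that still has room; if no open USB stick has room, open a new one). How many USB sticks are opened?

3

  2 → USB stick 1 (new)  [load 2/10]
  2 → USB stick 1  [load 4/10]
  2 → USB stick 1  [load 6/10]
  2 → USB stick 1  [load 8/10]
  3 → USB stick 2 (new)  [load 3/10]
  1 → USB stick 1  [load 9/10]
  2 → USB stick 2  [load 5/10]
  1 → USB stick 1  [load 10/10]
  1 → USB stick 2  [load 6/10]
  1 → USB stick 2  [load 7/10]
  3 → USB stick 2  [load 10/10]
  7 → USB stick 3 (new)  [load 7/10]
3 USB sticks opened.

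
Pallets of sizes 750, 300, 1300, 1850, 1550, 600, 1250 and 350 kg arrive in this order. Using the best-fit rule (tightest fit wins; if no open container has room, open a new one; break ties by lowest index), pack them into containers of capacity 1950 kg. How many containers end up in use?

  750 → container 1 (new)  [load 750/1950]
  300 → container 1  [load 1050/1950]
  1300 → container 2 (new)  [load 1300/1950]
  1850 → container 3 (new)  [load 1850/1950]
  1550 → container 4 (new)  [load 1550/1950]
  600 → container 2  [load 1900/1950]
  1250 → container 5 (new)  [load 1250/1950]
  350 → container 4  [load 1900/1950]
5 containers opened.

5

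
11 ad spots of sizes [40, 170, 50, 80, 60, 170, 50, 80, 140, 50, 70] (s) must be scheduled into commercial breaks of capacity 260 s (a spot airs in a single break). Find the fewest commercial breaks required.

4

Total = 170 + 170 + 140 + 80 + 80 + 70 + 60 + 50 + 50 + 50 + 40 = 960 s.
Lower bound: ⌈960/260⌉ = 4 commercial breaks.
A packing using 4 commercial breaks:
  break 1: 170 + 80 = 250
  break 2: 170 + 80 = 250
  break 3: 140 + 70 + 50 = 260
  break 4: 60 + 50 + 50 + 40 = 200
This matches the lower bound, so 4 is optimal.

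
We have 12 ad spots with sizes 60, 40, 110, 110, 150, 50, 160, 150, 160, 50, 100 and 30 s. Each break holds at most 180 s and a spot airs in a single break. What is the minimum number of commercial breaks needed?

8

Total = 160 + 160 + 150 + 150 + 110 + 110 + 100 + 60 + 50 + 50 + 40 + 30 = 1170 s.
Lower bound: ⌈1170/180⌉ = 7 commercial breaks.
A packing using 8 commercial breaks:
  break 1: 160 = 160
  break 2: 160 = 160
  break 3: 150 + 30 = 180
  break 4: 150 = 150
  break 5: 110 + 60 = 170
  break 6: 110 + 50 = 160
  break 7: 100 + 50 = 150
  break 8: 40 = 40
No arrangement into 7 commercial breaks stays within capacity, so 8 is optimal.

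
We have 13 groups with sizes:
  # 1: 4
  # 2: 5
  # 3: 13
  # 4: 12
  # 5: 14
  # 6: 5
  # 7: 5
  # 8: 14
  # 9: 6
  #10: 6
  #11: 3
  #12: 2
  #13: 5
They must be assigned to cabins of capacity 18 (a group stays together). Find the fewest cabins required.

6

Total = 14 + 14 + 13 + 12 + 6 + 6 + 5 + 5 + 5 + 5 + 4 + 3 + 2 = 94.
Lower bound: ⌈94/18⌉ = 6 cabins.
A packing using 6 cabins:
  cabin 1: 14 + 4 = 18
  cabin 2: 14 + 3 = 17
  cabin 3: 13 + 5 = 18
  cabin 4: 12 + 6 = 18
  cabin 5: 6 + 5 + 5 + 2 = 18
  cabin 6: 5 = 5
This matches the lower bound, so 6 is optimal.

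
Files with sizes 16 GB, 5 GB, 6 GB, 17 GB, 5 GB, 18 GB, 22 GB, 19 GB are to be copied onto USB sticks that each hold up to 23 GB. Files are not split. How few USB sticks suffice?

Total = 22 + 19 + 18 + 17 + 16 + 6 + 5 + 5 = 108 GB.
Lower bound: ⌈108/23⌉ = 5 USB sticks.
A packing using 5 USB sticks:
  USB stick 1: 22 = 22
  USB stick 2: 19 = 19
  USB stick 3: 18 + 5 = 23
  USB stick 4: 17 + 6 = 23
  USB stick 5: 16 + 5 = 21
This matches the lower bound, so 5 is optimal.

5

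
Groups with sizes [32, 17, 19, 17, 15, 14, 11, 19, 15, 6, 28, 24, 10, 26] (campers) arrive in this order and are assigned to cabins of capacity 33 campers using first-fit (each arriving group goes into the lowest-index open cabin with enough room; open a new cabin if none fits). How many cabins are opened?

9

  32 → cabin 1 (new)  [load 32/33]
  17 → cabin 2 (new)  [load 17/33]
  19 → cabin 3 (new)  [load 19/33]
  17 → cabin 4 (new)  [load 17/33]
  15 → cabin 2  [load 32/33]
  14 → cabin 3  [load 33/33]
  11 → cabin 4  [load 28/33]
  19 → cabin 5 (new)  [load 19/33]
  15 → cabin 6 (new)  [load 15/33]
  6 → cabin 5  [load 25/33]
  28 → cabin 7 (new)  [load 28/33]
  24 → cabin 8 (new)  [load 24/33]
  10 → cabin 6  [load 25/33]
  26 → cabin 9 (new)  [load 26/33]
9 cabins opened.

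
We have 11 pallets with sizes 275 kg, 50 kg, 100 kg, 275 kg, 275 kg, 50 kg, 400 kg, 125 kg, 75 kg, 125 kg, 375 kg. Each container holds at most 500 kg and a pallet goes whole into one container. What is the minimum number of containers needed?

Total = 400 + 375 + 275 + 275 + 275 + 125 + 125 + 100 + 75 + 50 + 50 = 2125 kg.
Lower bound: ⌈2125/500⌉ = 5 containers.
A packing using 5 containers:
  container 1: 400 + 100 = 500
  container 2: 375 + 125 = 500
  container 3: 275 + 125 + 75 = 475
  container 4: 275 + 50 + 50 = 375
  container 5: 275 = 275
This matches the lower bound, so 5 is optimal.

5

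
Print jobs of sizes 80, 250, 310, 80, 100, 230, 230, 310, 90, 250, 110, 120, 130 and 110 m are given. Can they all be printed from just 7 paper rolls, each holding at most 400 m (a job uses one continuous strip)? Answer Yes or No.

A valid assignment using 7 paper rolls:
  roll 1: 310 + 90 = 400
  roll 2: 310 + 80 = 390
  roll 3: 250 + 130 = 380
  roll 4: 250 + 120 = 370
  roll 5: 230 + 110 = 340
  roll 6: 230 + 110 = 340
  roll 7: 100 + 80 = 180
Every load is within 400 m, so 7 paper rolls suffice.

Yes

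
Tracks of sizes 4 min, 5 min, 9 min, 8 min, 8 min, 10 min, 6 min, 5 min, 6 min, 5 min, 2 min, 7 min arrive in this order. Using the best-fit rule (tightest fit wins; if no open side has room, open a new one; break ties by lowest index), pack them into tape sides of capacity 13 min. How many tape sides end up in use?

  4 → side 1 (new)  [load 4/13]
  5 → side 1  [load 9/13]
  9 → side 2 (new)  [load 9/13]
  8 → side 3 (new)  [load 8/13]
  8 → side 4 (new)  [load 8/13]
  10 → side 5 (new)  [load 10/13]
  6 → side 6 (new)  [load 6/13]
  5 → side 3  [load 13/13]
  6 → side 6  [load 12/13]
  5 → side 4  [load 13/13]
  2 → side 5  [load 12/13]
  7 → side 7 (new)  [load 7/13]
7 tape sides opened.

7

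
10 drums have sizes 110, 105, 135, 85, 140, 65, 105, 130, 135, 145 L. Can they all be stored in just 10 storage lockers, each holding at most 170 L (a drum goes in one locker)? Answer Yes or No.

Yes

A valid assignment using 9 storage lockers:
  locker 1: 145 = 145
  locker 2: 140 = 140
  locker 3: 135 = 135
  locker 4: 135 = 135
  locker 5: 130 = 130
  locker 6: 110 = 110
  locker 7: 105 + 65 = 170
  locker 8: 105 = 105
  locker 9: 85 = 85
That uses only 9 ≤ 10, so 10 storage lockers are enough.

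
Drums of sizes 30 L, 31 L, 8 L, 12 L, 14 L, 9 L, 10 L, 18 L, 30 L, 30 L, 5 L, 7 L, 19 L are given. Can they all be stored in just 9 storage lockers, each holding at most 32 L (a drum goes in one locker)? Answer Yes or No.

Yes

A valid assignment using 8 storage lockers:
  locker 1: 31 = 31
  locker 2: 30 = 30
  locker 3: 30 = 30
  locker 4: 30 = 30
  locker 5: 19 + 12 = 31
  locker 6: 18 + 14 = 32
  locker 7: 10 + 9 + 8 + 5 = 32
  locker 8: 7 = 7
That uses only 8 ≤ 9, so 9 storage lockers are enough.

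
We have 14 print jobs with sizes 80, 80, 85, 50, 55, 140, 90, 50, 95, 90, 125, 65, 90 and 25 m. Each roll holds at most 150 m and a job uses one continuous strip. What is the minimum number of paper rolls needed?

Total = 140 + 125 + 95 + 90 + 90 + 90 + 85 + 80 + 80 + 65 + 55 + 50 + 50 + 25 = 1120 m.
Lower bound: ⌈1120/150⌉ = 8 paper rolls.
Also, 9 print jobs each exceed 75 m, and no two of those can share a roll, so at least 9 paper rolls are needed.
A packing using 9 paper rolls:
  roll 1: 140 = 140
  roll 2: 125 + 25 = 150
  roll 3: 95 + 55 = 150
  roll 4: 90 + 50 = 140
  roll 5: 90 + 50 = 140
  roll 6: 90 = 90
  roll 7: 85 + 65 = 150
  roll 8: 80 = 80
  roll 9: 80 = 80
This matches the lower bound, so 9 is optimal.

9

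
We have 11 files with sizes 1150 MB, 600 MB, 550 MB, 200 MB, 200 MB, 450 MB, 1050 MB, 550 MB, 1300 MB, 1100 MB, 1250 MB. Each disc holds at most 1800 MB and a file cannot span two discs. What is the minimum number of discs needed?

5

Total = 1300 + 1250 + 1150 + 1100 + 1050 + 600 + 550 + 550 + 450 + 200 + 200 = 8400 MB.
Lower bound: ⌈8400/1800⌉ = 5 discs.
A packing using 5 discs:
  disc 1: 1300 + 450 = 1750
  disc 2: 1250 + 550 = 1800
  disc 3: 1150 + 600 = 1750
  disc 4: 1100 + 550 = 1650
  disc 5: 1050 + 200 + 200 = 1450
This matches the lower bound, so 5 is optimal.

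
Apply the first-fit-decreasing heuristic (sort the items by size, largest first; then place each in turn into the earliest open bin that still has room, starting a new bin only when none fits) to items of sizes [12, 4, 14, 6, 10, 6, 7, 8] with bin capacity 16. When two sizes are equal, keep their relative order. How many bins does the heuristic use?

Sorted descending: 14, 12, 10, 8, 7, 6, 6, 4.
  14 → bin 1 (new)  [load 14/16]
  12 → bin 2 (new)  [load 12/16]
  10 → bin 3 (new)  [load 10/16]
  8 → bin 4 (new)  [load 8/16]
  7 → bin 4  [load 15/16]
  6 → bin 3  [load 16/16]
  6 → bin 5 (new)  [load 6/16]
  4 → bin 2  [load 16/16]
5 bins opened.

5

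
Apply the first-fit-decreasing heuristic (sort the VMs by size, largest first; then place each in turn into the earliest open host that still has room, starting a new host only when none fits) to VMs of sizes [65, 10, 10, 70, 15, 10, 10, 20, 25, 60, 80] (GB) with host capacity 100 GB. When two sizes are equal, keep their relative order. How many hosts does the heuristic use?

Sorted descending: 80, 70, 65, 60, 25, 20, 15, 10, 10, 10, 10.
  80 → host 1 (new)  [load 80/100]
  70 → host 2 (new)  [load 70/100]
  65 → host 3 (new)  [load 65/100]
  60 → host 4 (new)  [load 60/100]
  25 → host 2  [load 95/100]
  20 → host 1  [load 100/100]
  15 → host 3  [load 80/100]
  10 → host 3  [load 90/100]
  10 → host 3  [load 100/100]
  10 → host 4  [load 70/100]
  10 → host 4  [load 80/100]
4 hosts opened.

4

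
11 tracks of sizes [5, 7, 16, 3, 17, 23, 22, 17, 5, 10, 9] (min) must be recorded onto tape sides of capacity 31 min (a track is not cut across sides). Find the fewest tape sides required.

Total = 23 + 22 + 17 + 17 + 16 + 10 + 9 + 7 + 5 + 5 + 3 = 134 min.
Lower bound: ⌈134/31⌉ = 5 tape sides.
A packing using 5 tape sides:
  side 1: 23 + 7 = 30
  side 2: 22 + 9 = 31
  side 3: 17 + 10 + 3 = 30
  side 4: 17 + 5 + 5 = 27
  side 5: 16 = 16
This matches the lower bound, so 5 is optimal.

5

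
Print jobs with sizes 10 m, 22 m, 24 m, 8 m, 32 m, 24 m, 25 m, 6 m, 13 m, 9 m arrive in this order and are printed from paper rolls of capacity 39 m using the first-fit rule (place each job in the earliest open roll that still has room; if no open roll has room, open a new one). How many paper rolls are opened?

5

  10 → roll 1 (new)  [load 10/39]
  22 → roll 1  [load 32/39]
  24 → roll 2 (new)  [load 24/39]
  8 → roll 2  [load 32/39]
  32 → roll 3 (new)  [load 32/39]
  24 → roll 4 (new)  [load 24/39]
  25 → roll 5 (new)  [load 25/39]
  6 → roll 1  [load 38/39]
  13 → roll 4  [load 37/39]
  9 → roll 5  [load 34/39]
5 paper rolls opened.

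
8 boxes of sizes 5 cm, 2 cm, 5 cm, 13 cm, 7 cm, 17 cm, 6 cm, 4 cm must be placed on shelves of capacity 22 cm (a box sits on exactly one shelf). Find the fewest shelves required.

Total = 17 + 13 + 7 + 6 + 5 + 5 + 4 + 2 = 59 cm.
Lower bound: ⌈59/22⌉ = 3 shelves.
A packing using 3 shelves:
  shelf 1: 17 + 5 = 22
  shelf 2: 13 + 7 + 2 = 22
  shelf 3: 6 + 5 + 4 = 15
This matches the lower bound, so 3 is optimal.

3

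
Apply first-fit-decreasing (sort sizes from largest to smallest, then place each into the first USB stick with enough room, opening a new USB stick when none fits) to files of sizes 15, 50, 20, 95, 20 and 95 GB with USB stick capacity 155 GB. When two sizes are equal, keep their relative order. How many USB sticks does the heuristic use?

Sorted descending: 95, 95, 50, 20, 20, 15.
  95 → USB stick 1 (new)  [load 95/155]
  95 → USB stick 2 (new)  [load 95/155]
  50 → USB stick 1  [load 145/155]
  20 → USB stick 2  [load 115/155]
  20 → USB stick 2  [load 135/155]
  15 → USB stick 2  [load 150/155]
2 USB sticks opened.

2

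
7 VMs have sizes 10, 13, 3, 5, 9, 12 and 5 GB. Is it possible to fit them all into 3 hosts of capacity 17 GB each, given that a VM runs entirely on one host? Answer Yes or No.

No

Total = 57 GB; ⌈57/17⌉ = 4.
At least 4 hosts are required, but only 3 are allowed.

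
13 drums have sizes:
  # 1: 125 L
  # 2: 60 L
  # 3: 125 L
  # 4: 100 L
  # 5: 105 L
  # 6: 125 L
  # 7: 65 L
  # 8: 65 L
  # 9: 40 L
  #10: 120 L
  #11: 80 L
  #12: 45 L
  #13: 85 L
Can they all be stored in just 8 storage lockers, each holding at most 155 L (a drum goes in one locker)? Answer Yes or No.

Total = 1140 L; ⌈1140/155⌉ = 8.
The bound of 8 does not rule out 8, but exhaustive search shows no assignment into 8 storage lockers of capacity 155 L exists — the minimum is 9.

No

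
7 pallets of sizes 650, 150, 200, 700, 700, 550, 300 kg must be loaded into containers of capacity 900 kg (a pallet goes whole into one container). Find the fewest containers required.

Total = 700 + 700 + 650 + 550 + 300 + 200 + 150 = 3250 kg.
Lower bound: ⌈3250/900⌉ = 4 containers.
A packing using 4 containers:
  container 1: 700 + 200 = 900
  container 2: 700 + 150 = 850
  container 3: 650 = 650
  container 4: 550 + 300 = 850
This matches the lower bound, so 4 is optimal.

4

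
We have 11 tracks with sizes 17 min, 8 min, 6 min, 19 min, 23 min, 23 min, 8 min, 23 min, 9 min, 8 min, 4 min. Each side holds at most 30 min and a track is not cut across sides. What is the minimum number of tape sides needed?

6

Total = 23 + 23 + 23 + 19 + 17 + 9 + 8 + 8 + 8 + 6 + 4 = 148 min.
Lower bound: ⌈148/30⌉ = 5 tape sides.
A packing using 6 tape sides:
  side 1: 23 + 6 = 29
  side 2: 23 + 4 = 27
  side 3: 23 = 23
  side 4: 19 + 9 = 28
  side 5: 17 + 8 = 25
  side 6: 8 + 8 = 16
No arrangement into 5 tape sides stays within capacity, so 6 is optimal.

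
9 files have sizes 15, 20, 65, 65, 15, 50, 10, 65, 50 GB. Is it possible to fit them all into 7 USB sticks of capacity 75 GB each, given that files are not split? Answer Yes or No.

A valid assignment using 6 USB sticks:
  USB stick 1: 65 + 10 = 75
  USB stick 2: 65 = 65
  USB stick 3: 65 = 65
  USB stick 4: 50 + 20 = 70
  USB stick 5: 50 + 15 = 65
  USB stick 6: 15 = 15
That uses only 6 ≤ 7, so 7 USB sticks are enough.

Yes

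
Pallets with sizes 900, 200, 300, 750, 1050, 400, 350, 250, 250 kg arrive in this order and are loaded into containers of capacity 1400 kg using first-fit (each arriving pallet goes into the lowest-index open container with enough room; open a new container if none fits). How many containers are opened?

4

  900 → container 1 (new)  [load 900/1400]
  200 → container 1  [load 1100/1400]
  300 → container 1  [load 1400/1400]
  750 → container 2 (new)  [load 750/1400]
  1050 → container 3 (new)  [load 1050/1400]
  400 → container 2  [load 1150/1400]
  350 → container 3  [load 1400/1400]
  250 → container 2  [load 1400/1400]
  250 → container 4 (new)  [load 250/1400]
4 containers opened.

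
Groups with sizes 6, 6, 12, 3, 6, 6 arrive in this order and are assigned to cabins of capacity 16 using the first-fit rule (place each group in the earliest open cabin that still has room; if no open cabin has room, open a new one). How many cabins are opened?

3

  6 → cabin 1 (new)  [load 6/16]
  6 → cabin 1  [load 12/16]
  12 → cabin 2 (new)  [load 12/16]
  3 → cabin 1  [load 15/16]
  6 → cabin 3 (new)  [load 6/16]
  6 → cabin 3  [load 12/16]
3 cabins opened.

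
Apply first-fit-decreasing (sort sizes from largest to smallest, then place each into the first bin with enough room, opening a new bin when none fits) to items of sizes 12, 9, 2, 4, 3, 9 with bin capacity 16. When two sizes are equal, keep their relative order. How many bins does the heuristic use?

3

Sorted descending: 12, 9, 9, 4, 3, 2.
  12 → bin 1 (new)  [load 12/16]
  9 → bin 2 (new)  [load 9/16]
  9 → bin 3 (new)  [load 9/16]
  4 → bin 1  [load 16/16]
  3 → bin 2  [load 12/16]
  2 → bin 2  [load 14/16]
3 bins opened.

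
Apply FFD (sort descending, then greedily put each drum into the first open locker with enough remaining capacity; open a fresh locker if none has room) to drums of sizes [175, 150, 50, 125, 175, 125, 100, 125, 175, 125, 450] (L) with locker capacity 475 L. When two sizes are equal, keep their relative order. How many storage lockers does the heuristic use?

Sorted descending: 450, 175, 175, 175, 150, 125, 125, 125, 125, 100, 50.
  450 → locker 1 (new)  [load 450/475]
  175 → locker 2 (new)  [load 175/475]
  175 → locker 2  [load 350/475]
  175 → locker 3 (new)  [load 175/475]
  150 → locker 3  [load 325/475]
  125 → locker 2  [load 475/475]
  125 → locker 3  [load 450/475]
  125 → locker 4 (new)  [load 125/475]
  125 → locker 4  [load 250/475]
  100 → locker 4  [load 350/475]
  50 → locker 4  [load 400/475]
4 storage lockers opened.

4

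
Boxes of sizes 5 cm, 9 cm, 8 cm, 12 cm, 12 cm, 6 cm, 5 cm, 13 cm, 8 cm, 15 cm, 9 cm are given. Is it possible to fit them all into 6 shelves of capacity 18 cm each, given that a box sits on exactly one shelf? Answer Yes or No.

A valid assignment using 6 shelves:
  shelf 1: 15 = 15
  shelf 2: 13 + 5 = 18
  shelf 3: 12 + 6 = 18
  shelf 4: 12 + 5 = 17
  shelf 5: 9 + 9 = 18
  shelf 6: 8 + 8 = 16
Every load is within 18 cm, so 6 shelves suffice.

Yes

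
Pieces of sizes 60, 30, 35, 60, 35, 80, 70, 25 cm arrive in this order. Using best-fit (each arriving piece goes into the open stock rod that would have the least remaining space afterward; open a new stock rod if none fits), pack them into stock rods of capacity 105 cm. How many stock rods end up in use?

  60 → stock rod 1 (new)  [load 60/105]
  30 → stock rod 1  [load 90/105]
  35 → stock rod 2 (new)  [load 35/105]
  60 → stock rod 2  [load 95/105]
  35 → stock rod 3 (new)  [load 35/105]
  80 → stock rod 4 (new)  [load 80/105]
  70 → stock rod 3  [load 105/105]
  25 → stock rod 4  [load 105/105]
4 stock rods opened.

4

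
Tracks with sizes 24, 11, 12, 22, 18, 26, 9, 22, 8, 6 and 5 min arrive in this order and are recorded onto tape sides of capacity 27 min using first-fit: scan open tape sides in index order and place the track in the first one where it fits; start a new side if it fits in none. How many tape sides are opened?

7

  24 → side 1 (new)  [load 24/27]
  11 → side 2 (new)  [load 11/27]
  12 → side 2  [load 23/27]
  22 → side 3 (new)  [load 22/27]
  18 → side 4 (new)  [load 18/27]
  26 → side 5 (new)  [load 26/27]
  9 → side 4  [load 27/27]
  22 → side 6 (new)  [load 22/27]
  8 → side 7 (new)  [load 8/27]
  6 → side 7  [load 14/27]
  5 → side 3  [load 27/27]
7 tape sides opened.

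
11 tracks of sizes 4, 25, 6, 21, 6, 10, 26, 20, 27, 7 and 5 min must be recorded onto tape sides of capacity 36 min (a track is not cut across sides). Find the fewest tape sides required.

5

Total = 27 + 26 + 25 + 21 + 20 + 10 + 7 + 6 + 6 + 5 + 4 = 157 min.
Lower bound: ⌈157/36⌉ = 5 tape sides.
A packing using 5 tape sides:
  side 1: 27 + 7 = 34
  side 2: 26 + 10 = 36
  side 3: 25 + 6 + 5 = 36
  side 4: 21 + 6 + 4 = 31
  side 5: 20 = 20
This matches the lower bound, so 5 is optimal.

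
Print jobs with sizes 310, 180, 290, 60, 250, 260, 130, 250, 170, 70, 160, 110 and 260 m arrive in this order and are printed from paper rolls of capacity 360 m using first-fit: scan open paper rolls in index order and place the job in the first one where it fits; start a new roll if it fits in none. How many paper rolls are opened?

  310 → roll 1 (new)  [load 310/360]
  180 → roll 2 (new)  [load 180/360]
  290 → roll 3 (new)  [load 290/360]
  60 → roll 2  [load 240/360]
  250 → roll 4 (new)  [load 250/360]
  260 → roll 5 (new)  [load 260/360]
  130 → roll 6 (new)  [load 130/360]
  250 → roll 7 (new)  [load 250/360]
  170 → roll 6  [load 300/360]
  70 → roll 2  [load 310/360]
  160 → roll 8 (new)  [load 160/360]
  110 → roll 4  [load 360/360]
  260 → roll 9 (new)  [load 260/360]
9 paper rolls opened.

9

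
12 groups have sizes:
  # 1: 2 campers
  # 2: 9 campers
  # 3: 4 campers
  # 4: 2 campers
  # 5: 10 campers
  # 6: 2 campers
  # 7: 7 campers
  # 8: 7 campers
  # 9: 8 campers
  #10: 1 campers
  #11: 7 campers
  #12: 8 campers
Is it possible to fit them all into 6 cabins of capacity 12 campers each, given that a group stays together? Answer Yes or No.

Total = 67 campers; ⌈67/12⌉ = 6.
7 groups each exceed half the capacity and cannot share a cabin, forcing at least 7 cabins.
At least 7 cabins are required, but only 6 are allowed.

No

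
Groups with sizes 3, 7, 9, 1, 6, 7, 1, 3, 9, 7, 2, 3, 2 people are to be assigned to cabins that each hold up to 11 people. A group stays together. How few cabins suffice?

Total = 9 + 9 + 7 + 7 + 7 + 6 + 3 + 3 + 3 + 2 + 2 + 1 + 1 = 60 people.
Lower bound: ⌈60/11⌉ = 6 cabins.
A packing using 6 cabins:
  cabin 1: 9 + 2 = 11
  cabin 2: 9 + 2 = 11
  cabin 3: 7 + 3 + 1 = 11
  cabin 4: 7 + 3 + 1 = 11
  cabin 5: 7 + 3 = 10
  cabin 6: 6 = 6
This matches the lower bound, so 6 is optimal.

6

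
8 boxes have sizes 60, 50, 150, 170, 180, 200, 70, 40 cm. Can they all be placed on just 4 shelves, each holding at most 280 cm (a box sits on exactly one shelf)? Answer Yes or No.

Yes

A valid assignment using 4 shelves:
  shelf 1: 200 + 70 = 270
  shelf 2: 180 + 60 + 40 = 280
  shelf 3: 170 + 50 = 220
  shelf 4: 150 = 150
Every load is within 280 cm, so 4 shelves suffice.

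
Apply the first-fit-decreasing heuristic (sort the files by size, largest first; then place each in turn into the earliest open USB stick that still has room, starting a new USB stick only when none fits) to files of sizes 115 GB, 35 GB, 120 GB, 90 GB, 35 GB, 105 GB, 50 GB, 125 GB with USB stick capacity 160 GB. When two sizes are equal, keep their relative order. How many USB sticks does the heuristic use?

5

Sorted descending: 125, 120, 115, 105, 90, 50, 35, 35.
  125 → USB stick 1 (new)  [load 125/160]
  120 → USB stick 2 (new)  [load 120/160]
  115 → USB stick 3 (new)  [load 115/160]
  105 → USB stick 4 (new)  [load 105/160]
  90 → USB stick 5 (new)  [load 90/160]
  50 → USB stick 4  [load 155/160]
  35 → USB stick 1  [load 160/160]
  35 → USB stick 2  [load 155/160]
5 USB sticks opened.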